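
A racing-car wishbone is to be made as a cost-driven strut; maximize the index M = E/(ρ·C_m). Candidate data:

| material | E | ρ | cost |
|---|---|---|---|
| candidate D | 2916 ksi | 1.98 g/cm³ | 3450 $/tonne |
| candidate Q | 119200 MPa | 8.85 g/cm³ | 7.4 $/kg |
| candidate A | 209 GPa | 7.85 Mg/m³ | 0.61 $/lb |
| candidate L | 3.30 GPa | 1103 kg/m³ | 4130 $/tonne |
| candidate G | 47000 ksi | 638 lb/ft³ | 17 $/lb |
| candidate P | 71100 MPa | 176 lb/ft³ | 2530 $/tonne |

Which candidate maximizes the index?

In SI units:
  candidate D: E = 20.11 GPa, ρ = 1980 kg/m³, cost = 3.450 $/kg
  candidate Q: E = 119.2 GPa, ρ = 8850 kg/m³, cost = 7.400 $/kg
  candidate A: E = 209.0 GPa, ρ = 7850 kg/m³, cost = 1.345 $/kg
  candidate L: E = 3.300 GPa, ρ = 1103 kg/m³, cost = 4.130 $/kg
  candidate G: E = 324.1 GPa, ρ = 10220 kg/m³, cost = 37.48 $/kg
  candidate P: E = 71.10 GPa, ρ = 2819 kg/m³, cost = 2.530 $/kg
  candidate A: M = 19.8 MN·m per $
  candidate P: M = 9.97 MN·m per $
  candidate D: M = 2.94 MN·m per $
  candidate Q: M = 1.82 MN·m per $
  candidate G: M = 0.846 MN·m per $
  candidate L: M = 0.724 MN·m per $
Candidate A has the largest M.

candidate A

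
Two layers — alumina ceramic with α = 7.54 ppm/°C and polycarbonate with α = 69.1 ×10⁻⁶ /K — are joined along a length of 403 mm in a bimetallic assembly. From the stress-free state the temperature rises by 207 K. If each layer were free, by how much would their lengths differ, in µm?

Δα = |7.54 − 69.1|×10⁻⁶/K = 61.6×10⁻⁶/K.
ΔL_mismatch = Δα·L·ΔT = 61.6×10⁻⁶ × 403.0 mm × 207.0 K = 5140 µm.

5140 µm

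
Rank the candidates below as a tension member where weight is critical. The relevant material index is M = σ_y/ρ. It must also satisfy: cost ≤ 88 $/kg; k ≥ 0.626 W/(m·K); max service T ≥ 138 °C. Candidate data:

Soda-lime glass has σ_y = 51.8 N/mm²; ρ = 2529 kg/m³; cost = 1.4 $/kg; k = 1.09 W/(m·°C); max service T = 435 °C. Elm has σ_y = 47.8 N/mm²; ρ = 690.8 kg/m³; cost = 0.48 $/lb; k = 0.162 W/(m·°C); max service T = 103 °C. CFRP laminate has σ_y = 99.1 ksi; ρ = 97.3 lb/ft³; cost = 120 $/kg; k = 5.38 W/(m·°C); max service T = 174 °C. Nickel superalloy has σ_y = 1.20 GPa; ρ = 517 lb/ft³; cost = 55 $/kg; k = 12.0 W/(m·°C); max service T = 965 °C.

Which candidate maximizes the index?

nickel superalloy

Screen on constraints: cost ≤ 88 $/kg; k ≥ 0.626 W/(m·K); max service T ≥ 138 °C. Survivors: soda-lime glass, nickel superalloy.
After converting to SI:
  soda-lime glass: σ_y = 51.80 MPa, ρ = 2529 kg/m³
  nickel superalloy: σ_y = 1200 MPa, ρ = 8282 kg/m³
  nickel superalloy: M = 145 kN·m/kg
  soda-lime glass: M = 20.5 kN·m/kg
The maximum is for nickel superalloy.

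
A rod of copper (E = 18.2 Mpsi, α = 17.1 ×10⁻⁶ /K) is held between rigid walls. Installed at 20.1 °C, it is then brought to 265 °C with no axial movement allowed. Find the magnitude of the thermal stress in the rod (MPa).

E = 18.2 Mpsi = 125.5 GPa.
ΔT = 244.9 K. Constrained thermal stress σ = E·α·ΔT = 125.5×10³ MPa × 17.1×10⁻⁶ × 244.9 = 526 MPa (compressive).

526 MPa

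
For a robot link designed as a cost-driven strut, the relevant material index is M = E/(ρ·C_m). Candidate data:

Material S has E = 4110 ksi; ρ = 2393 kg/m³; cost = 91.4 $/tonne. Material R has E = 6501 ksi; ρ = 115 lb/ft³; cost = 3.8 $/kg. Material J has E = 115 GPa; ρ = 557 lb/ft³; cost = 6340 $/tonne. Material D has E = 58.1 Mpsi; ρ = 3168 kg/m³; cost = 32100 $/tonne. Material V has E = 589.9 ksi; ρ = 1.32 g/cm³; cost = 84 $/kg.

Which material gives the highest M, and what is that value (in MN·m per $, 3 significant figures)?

Normalizing units and computing the index:
  material S: E = 28.34 GPa, ρ = 2393 kg/m³, cost = 0.09140 $/kg
  material R: E = 44.82 GPa, ρ = 1842 kg/m³, cost = 3.800 $/kg
  material J: E = 115.0 GPa, ρ = 8922 kg/m³, cost = 6.340 $/kg
  material D: E = 400.6 GPa, ρ = 3168 kg/m³, cost = 32.10 $/kg
  material V: E = 4.067 GPa, ρ = 1320 kg/m³, cost = 84.00 $/kg
  material S: M = 130 MN·m per $
  material R: M = 6.40 MN·m per $
  material D: M = 3.94 MN·m per $
  material J: M = 2.03 MN·m per $
  material V: M = 0.0367 MN·m per $
Highest index: material S.

material S, M = 130 MN·m per $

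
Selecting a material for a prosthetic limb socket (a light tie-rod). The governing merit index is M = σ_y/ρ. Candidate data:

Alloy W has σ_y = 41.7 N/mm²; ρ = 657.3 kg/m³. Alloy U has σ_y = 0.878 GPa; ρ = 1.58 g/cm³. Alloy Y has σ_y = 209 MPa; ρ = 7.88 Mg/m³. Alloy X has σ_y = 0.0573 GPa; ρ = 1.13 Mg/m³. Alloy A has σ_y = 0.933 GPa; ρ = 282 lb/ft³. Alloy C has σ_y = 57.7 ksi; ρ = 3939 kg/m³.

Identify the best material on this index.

Convert each candidate to consistent units, then evaluate M:
  alloy W: σ_y = 41.70 MPa, ρ = 657.3 kg/m³
  alloy U: σ_y = 878.0 MPa, ρ = 1580 kg/m³
  alloy Y: σ_y = 209.0 MPa, ρ = 7880 kg/m³
  alloy X: σ_y = 57.30 MPa, ρ = 1130 kg/m³
  alloy A: σ_y = 933.0 MPa, ρ = 4517 kg/m³
  alloy C: σ_y = 397.8 MPa, ρ = 3939 kg/m³
  alloy U: M = 556 kN·m/kg
  alloy A: M = 207 kN·m/kg
  alloy C: M = 101 kN·m/kg
  alloy W: M = 63.4 kN·m/kg
  alloy X: M = 50.7 kN·m/kg
  alloy Y: M = 26.5 kN·m/kg
Highest index: alloy U.

alloy U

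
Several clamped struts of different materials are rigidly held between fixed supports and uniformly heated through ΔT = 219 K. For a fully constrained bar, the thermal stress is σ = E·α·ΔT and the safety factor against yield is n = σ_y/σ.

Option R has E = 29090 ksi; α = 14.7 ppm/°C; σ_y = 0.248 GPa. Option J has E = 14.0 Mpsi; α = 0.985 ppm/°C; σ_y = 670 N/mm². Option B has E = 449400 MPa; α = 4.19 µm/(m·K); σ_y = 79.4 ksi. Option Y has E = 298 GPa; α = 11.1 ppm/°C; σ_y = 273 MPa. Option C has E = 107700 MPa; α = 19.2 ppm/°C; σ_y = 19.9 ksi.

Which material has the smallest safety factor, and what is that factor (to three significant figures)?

option C, n = 0.303

Per material, after unit conversion:
  option R: E = 200.6, α = 14.7, σ_y = 248.0 → σ = 646 MPa, n = 0.384
  option J: E = 96.53, α = 0.985, σ_y = 670.0 → σ = 20.8 MPa, n = 32.2
  option B: E = 449.4, α = 4.19, σ_y = 547.4 → σ = 412 MPa, n = 1.33
  option Y: E = 298.0, α = 11.1, σ_y = 273.0 → σ = 724 MPa, n = 0.377
  option C: E = 107.7, α = 19.2, σ_y = 137.2 → σ = 453 MPa, n = 0.303
The minimum is option C at n = 0.303.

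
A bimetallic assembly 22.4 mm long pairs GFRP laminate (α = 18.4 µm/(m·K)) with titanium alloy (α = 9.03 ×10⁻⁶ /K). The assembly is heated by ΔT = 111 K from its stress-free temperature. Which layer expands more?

GFRP laminate

α(GFRP laminate) = 18.4×10⁻⁶/K vs α(titanium alloy) = 9.03×10⁻⁶/K.
Higher α expands more for the same ΔT: GFRP laminate.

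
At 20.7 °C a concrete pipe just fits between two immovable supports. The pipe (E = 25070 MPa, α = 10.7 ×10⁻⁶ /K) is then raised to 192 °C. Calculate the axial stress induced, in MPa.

E = 25070 MPa = 25.07 GPa.
ΔT = 171.3 K. Constrained thermal stress σ = E·α·ΔT = 25.07×10³ MPa × 10.7×10⁻⁶ × 171.3 = 46.0 MPa (compressive).

46.0 MPa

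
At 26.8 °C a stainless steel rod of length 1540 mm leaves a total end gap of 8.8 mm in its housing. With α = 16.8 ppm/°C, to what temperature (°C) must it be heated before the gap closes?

367 °C

α·L₀·ΔT = 8.8 mm ⇒ ΔT = 8.8 / (16.8×10⁻⁶ × 1540.0) = 340.1 K.
T = 26.8 + 340.1 = 366.9 °C.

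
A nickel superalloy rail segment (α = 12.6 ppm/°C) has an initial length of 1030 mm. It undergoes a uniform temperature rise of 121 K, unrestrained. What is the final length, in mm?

1031.6 mm

ΔL = α·L₀·ΔT = 12.6×10⁻⁶ × 1030 mm × 121.0 K = 1.57 mm.
L = L₀ + ΔL = 1030 + 1.57 = 1031.6 mm.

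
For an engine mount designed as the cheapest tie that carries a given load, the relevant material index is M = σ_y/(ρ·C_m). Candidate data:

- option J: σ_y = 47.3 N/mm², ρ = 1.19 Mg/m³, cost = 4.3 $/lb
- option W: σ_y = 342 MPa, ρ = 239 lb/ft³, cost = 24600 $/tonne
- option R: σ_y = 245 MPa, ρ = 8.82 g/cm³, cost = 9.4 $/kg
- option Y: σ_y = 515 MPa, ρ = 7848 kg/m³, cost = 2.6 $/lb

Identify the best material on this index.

Normalizing units and computing the index:
  option J: σ_y = 47.30 MPa, ρ = 1190 kg/m³, cost = 9.480 $/kg
  option W: σ_y = 342.0 MPa, ρ = 3828 kg/m³, cost = 24.60 $/kg
  option R: σ_y = 245.0 MPa, ρ = 8820 kg/m³, cost = 9.400 $/kg
  option Y: σ_y = 515.0 MPa, ρ = 7848 kg/m³, cost = 5.732 $/kg
  option Y: M = 11.4 kN·m per $
  option J: M = 4.19 kN·m per $
  option W: M = 3.63 kN·m per $
  option R: M = 2.96 kN·m per $
Option Y has the largest M.

option Y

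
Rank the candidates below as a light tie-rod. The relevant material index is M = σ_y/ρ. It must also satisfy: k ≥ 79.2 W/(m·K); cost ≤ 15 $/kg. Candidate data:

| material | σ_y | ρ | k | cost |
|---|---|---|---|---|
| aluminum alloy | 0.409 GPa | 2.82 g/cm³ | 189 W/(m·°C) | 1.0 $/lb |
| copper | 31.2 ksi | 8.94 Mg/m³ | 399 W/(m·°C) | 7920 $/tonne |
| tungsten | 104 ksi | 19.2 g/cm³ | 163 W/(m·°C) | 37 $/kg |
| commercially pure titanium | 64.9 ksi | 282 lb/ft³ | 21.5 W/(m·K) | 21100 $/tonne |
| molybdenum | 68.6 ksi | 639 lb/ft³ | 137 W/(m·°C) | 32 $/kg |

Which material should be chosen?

aluminum alloy

Screen on constraints: k ≥ 79.2 W/(m·K); cost ≤ 15 $/kg. Survivors: aluminum alloy, copper.
After converting to SI:
  aluminum alloy: σ_y = 409.0 MPa, ρ = 2820 kg/m³
  copper: σ_y = 215.1 MPa, ρ = 8940 kg/m³
  aluminum alloy: M = 145 kN·m/kg
  copper: M = 24.1 kN·m/kg
Aluminum alloy ranks first.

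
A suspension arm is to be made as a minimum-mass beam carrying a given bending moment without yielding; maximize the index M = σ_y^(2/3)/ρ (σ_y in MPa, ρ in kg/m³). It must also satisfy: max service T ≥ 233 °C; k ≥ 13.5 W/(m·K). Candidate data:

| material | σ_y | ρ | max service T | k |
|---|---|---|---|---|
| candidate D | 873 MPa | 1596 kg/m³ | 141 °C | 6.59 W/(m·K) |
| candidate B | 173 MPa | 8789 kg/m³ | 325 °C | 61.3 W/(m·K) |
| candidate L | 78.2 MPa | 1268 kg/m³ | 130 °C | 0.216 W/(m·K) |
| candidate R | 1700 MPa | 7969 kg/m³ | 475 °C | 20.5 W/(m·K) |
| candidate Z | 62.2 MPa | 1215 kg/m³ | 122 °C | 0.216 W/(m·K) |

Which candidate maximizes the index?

Screen on constraints: max service T ≥ 233 °C; k ≥ 13.5 W/(m·K). Survivors: candidate B, candidate R.
Per-candidate index values:
  candidate R: M = 17.9×10⁻³
  candidate B: M = 3.53×10⁻³
Highest index: candidate R.

candidate R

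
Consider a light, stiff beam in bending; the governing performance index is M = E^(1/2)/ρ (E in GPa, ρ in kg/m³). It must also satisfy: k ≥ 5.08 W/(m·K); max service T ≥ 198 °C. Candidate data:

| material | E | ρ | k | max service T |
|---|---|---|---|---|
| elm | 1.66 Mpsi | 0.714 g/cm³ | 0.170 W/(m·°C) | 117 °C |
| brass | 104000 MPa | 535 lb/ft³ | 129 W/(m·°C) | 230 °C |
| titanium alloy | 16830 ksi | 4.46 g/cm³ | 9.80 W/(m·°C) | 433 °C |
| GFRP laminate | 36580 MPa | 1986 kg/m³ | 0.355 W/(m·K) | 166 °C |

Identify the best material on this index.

Screen on constraints: k ≥ 5.08 W/(m·K); max service T ≥ 198 °C. Survivors: brass, titanium alloy.
Normalizing units and computing the index:
  brass: E = 104.0 GPa, ρ = 8570 kg/m³
  titanium alloy: E = 116.0 GPa, ρ = 4460 kg/m³
  titanium alloy: M = 2.42×10⁻³
  brass: M = 1.19×10⁻³
Titanium alloy ranks first.

titanium alloy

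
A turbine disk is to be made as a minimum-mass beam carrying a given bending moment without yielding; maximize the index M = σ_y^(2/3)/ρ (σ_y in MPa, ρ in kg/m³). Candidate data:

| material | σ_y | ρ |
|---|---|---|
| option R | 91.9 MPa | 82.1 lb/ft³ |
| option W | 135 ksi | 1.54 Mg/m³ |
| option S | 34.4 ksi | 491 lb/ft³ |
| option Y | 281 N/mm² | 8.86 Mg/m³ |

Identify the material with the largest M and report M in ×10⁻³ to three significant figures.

Convert each candidate to consistent units, then evaluate M:
  option R: σ_y = 91.90 MPa, ρ = 1315 kg/m³
  option W: σ_y = 930.8 MPa, ρ = 1540 kg/m³
  option S: σ_y = 237.2 MPa, ρ = 7865 kg/m³
  option Y: σ_y = 281.0 MPa, ρ = 8860 kg/m³
  option W: M = 61.9×10⁻³
  option R: M = 15.5×10⁻³
  option S: M = 4.87×10⁻³
  option Y: M = 4.84×10⁻³
Highest index: option W.

option W, M = 61.9×10⁻³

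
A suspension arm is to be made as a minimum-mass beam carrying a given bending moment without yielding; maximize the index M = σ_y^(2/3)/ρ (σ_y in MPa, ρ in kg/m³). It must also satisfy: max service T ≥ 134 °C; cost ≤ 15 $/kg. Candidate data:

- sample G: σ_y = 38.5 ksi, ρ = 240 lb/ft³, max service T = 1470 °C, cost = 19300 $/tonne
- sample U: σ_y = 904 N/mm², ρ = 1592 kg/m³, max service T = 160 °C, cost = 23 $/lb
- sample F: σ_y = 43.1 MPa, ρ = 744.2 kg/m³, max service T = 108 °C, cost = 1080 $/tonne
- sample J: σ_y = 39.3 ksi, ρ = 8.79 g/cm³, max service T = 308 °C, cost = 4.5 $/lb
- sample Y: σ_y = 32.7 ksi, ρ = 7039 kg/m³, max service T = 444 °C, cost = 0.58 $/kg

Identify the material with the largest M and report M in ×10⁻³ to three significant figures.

Screen on constraints: max service T ≥ 134 °C; cost ≤ 15 $/kg. Survivors: sample J, sample Y.
In SI units:
  sample J: σ_y = 271.0 MPa, ρ = 8790 kg/m³
  sample Y: σ_y = 225.5 MPa, ρ = 7039 kg/m³
  sample Y: M = 5.26×10⁻³
  sample J: M = 4.76×10⁻³
Sample Y ranks first.

sample Y, M = 5.26×10⁻³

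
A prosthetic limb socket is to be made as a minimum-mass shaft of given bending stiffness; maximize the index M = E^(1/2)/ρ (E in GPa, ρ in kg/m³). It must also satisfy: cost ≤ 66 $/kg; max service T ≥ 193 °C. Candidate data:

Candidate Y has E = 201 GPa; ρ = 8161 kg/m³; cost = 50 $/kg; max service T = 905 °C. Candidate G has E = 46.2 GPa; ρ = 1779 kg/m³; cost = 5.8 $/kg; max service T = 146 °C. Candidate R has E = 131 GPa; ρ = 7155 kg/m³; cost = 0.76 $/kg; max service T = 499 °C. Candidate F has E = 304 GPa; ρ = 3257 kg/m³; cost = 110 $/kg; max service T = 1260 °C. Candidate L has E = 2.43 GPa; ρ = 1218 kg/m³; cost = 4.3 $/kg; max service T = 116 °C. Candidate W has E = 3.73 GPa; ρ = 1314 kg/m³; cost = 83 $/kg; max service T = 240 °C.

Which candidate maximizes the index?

candidate Y

Screen on constraints: cost ≤ 66 $/kg; max service T ≥ 193 °C. Survivors: candidate Y, candidate R.
Evaluate M for each candidate:
  candidate Y: M = 1.74×10⁻³
  candidate R: M = 1.60×10⁻³
Highest index: candidate Y.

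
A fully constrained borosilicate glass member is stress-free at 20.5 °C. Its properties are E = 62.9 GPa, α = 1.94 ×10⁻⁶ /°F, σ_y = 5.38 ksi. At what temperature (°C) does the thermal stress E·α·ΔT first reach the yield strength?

189 °C

α = 1.94×10⁻⁶/°F × 9/5 = 3.49×10⁻⁶/K.
σ_y = 5.38 ksi = 37.09 MPa.
E·α·ΔT = 37.09 MPa ⇒ ΔT = 37.09 / (62.90×10³ × 3.49×10⁻⁶) = 168.9 K.
T = 20.5 + 168.9 = 189.4 °C.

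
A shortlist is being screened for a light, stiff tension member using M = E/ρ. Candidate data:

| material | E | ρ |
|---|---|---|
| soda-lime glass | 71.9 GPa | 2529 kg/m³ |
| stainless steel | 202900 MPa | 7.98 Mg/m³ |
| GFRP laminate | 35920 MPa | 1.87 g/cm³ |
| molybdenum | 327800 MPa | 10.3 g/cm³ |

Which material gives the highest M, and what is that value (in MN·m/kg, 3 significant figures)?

Normalizing units and computing the index:
  soda-lime glass: E = 71.90 GPa, ρ = 2529 kg/m³
  stainless steel: E = 202.9 GPa, ρ = 7980 kg/m³
  GFRP laminate: E = 35.92 GPa, ρ = 1870 kg/m³
  molybdenum: E = 327.8 GPa, ρ = 10300 kg/m³
  molybdenum: M = 31.8 MN·m/kg
  soda-lime glass: M = 28.4 MN·m/kg
  stainless steel: M = 25.4 MN·m/kg
  GFRP laminate: M = 19.2 MN·m/kg
Molybdenum has the largest M.

molybdenum, M = 31.8 MN·m/kg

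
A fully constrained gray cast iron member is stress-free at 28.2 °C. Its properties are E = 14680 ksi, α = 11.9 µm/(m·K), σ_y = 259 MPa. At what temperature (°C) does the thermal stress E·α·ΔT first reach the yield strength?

E = 14680 ksi = 101.2 GPa.
E·α·ΔT = 259.0 MPa ⇒ ΔT = 259.0 / (101.2×10³ × 11.9×10⁻⁶) = 215.0 K.
T = 28.2 + 215.0 = 243.2 °C.

243 °C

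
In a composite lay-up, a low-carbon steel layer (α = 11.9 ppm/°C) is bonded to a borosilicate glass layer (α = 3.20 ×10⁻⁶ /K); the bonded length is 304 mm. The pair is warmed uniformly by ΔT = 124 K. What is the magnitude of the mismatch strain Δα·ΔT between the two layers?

1.08×10⁻³

Δα = |11.9 − 3.20|×10⁻⁶/K = 8.70×10⁻⁶/K.
Mismatch strain = Δα·ΔT = 8.70×10⁻⁶ × 124.0 = 1.08×10⁻³.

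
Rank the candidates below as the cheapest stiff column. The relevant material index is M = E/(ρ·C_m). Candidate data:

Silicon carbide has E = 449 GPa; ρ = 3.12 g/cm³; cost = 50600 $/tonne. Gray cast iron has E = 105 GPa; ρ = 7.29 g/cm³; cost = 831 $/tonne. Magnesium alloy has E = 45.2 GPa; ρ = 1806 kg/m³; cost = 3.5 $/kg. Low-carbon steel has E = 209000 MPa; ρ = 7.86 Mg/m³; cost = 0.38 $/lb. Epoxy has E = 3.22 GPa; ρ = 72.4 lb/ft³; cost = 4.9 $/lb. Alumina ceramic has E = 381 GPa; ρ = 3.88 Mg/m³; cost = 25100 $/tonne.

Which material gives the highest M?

low-carbon steel

Normalizing units and computing the index:
  silicon carbide: E = 449.0 GPa, ρ = 3120 kg/m³, cost = 50.60 $/kg
  gray cast iron: E = 105.0 GPa, ρ = 7290 kg/m³, cost = 0.8310 $/kg
  magnesium alloy: E = 45.20 GPa, ρ = 1806 kg/m³, cost = 3.500 $/kg
  low-carbon steel: E = 209.0 GPa, ρ = 7860 kg/m³, cost = 0.8377 $/kg
  epoxy: E = 3.220 GPa, ρ = 1160 kg/m³, cost = 10.80 $/kg
  alumina ceramic: E = 381.0 GPa, ρ = 3880 kg/m³, cost = 25.10 $/kg
  low-carbon steel: M = 31.7 MN·m per $
  gray cast iron: M = 17.3 MN·m per $
  magnesium alloy: M = 7.15 MN·m per $
  alumina ceramic: M = 3.91 MN·m per $
  silicon carbide: M = 2.84 MN·m per $
  epoxy: M = 0.257 MN·m per $
Low-carbon steel has the largest M.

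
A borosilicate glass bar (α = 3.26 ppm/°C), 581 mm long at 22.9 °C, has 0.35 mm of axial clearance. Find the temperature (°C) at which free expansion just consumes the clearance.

208 °C

α·L₀·ΔT = 0.35 mm ⇒ ΔT = 0.35 / (3.26×10⁻⁶ × 581.0) = 184.8 K.
T = 22.9 + 184.8 = 207.7 °C.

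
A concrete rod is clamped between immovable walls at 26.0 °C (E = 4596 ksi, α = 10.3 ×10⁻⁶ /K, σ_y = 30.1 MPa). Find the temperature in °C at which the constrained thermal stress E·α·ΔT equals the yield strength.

E = 4596 ksi = 31.69 GPa.
E·α·ΔT = 30.10 MPa ⇒ ΔT = 30.10 / (31.69×10³ × 10.3×10⁻⁶) = 92.22 K.
T = 26.0 + 92.22 = 118.2 °C.

118 °C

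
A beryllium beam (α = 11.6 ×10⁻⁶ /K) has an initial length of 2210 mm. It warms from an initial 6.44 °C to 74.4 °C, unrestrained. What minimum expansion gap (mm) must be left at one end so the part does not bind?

1.74 mm

ΔT = 74.4 − 6.44 = 67.96 K.
ΔL = α·L₀·ΔT = 11.6×10⁻⁶ × 2210 mm × 67.96 K = 1.74 mm.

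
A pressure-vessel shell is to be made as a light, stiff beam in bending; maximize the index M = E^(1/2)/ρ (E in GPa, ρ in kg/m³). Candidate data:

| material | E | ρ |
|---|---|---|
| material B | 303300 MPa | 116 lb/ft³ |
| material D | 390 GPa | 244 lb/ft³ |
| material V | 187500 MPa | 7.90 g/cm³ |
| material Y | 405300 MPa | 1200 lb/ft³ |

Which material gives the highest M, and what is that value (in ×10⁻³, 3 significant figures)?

material B, M = 9.37×10⁻³

Normalizing units and computing the index:
  material B: E = 303.3 GPa, ρ = 1858 kg/m³
  material D: E = 390.0 GPa, ρ = 3909 kg/m³
  material V: E = 187.5 GPa, ρ = 7900 kg/m³
  material Y: E = 405.3 GPa, ρ = 19220 kg/m³
  material B: M = 9.37×10⁻³
  material D: M = 5.05×10⁻³
  material V: M = 1.73×10⁻³
  material Y: M = 1.05×10⁻³
Material B has the largest M.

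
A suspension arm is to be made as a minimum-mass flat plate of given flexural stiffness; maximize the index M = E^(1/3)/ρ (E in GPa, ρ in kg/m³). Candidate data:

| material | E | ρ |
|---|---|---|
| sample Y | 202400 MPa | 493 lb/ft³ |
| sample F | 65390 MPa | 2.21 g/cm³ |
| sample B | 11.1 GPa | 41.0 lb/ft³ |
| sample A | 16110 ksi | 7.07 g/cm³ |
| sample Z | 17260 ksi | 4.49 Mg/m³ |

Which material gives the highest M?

Convert each candidate to consistent units, then evaluate M:
  sample Y: E = 202.4 GPa, ρ = 7897 kg/m³
  sample F: E = 65.39 GPa, ρ = 2210 kg/m³
  sample B: E = 11.10 GPa, ρ = 656.8 kg/m³
  sample A: E = 111.1 GPa, ρ = 7070 kg/m³
  sample Z: E = 119.0 GPa, ρ = 4490 kg/m³
  sample B: M = 3.40×10⁻³
  sample F: M = 1.82×10⁻³
  sample Z: M = 1.10×10⁻³
  sample Y: M = 0.743×10⁻³
  sample A: M = 0.680×10⁻³
Sample B ranks first.

sample B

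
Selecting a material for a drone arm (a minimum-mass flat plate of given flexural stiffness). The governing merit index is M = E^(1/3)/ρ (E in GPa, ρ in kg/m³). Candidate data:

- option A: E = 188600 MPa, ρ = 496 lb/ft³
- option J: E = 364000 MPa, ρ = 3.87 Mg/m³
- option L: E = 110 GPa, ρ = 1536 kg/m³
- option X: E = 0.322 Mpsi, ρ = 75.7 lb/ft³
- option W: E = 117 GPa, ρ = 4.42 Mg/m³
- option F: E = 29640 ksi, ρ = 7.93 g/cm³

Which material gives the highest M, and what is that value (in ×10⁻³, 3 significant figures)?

option L, M = 3.12×10⁻³

Putting every candidate on a common basis:
  option A: E = 188.6 GPa, ρ = 7945 kg/m³
  option J: E = 364.0 GPa, ρ = 3870 kg/m³
  option L: E = 110.0 GPa, ρ = 1536 kg/m³
  option X: E = 2.220 GPa, ρ = 1213 kg/m³
  option W: E = 117.0 GPa, ρ = 4420 kg/m³
  option F: E = 204.4 GPa, ρ = 7930 kg/m³
  option L: M = 3.12×10⁻³
  option J: M = 1.84×10⁻³
  option W: M = 1.11×10⁻³
  option X: M = 1.08×10⁻³
  option F: M = 0.743×10⁻³
  option A: M = 0.722×10⁻³
Option L ranks first.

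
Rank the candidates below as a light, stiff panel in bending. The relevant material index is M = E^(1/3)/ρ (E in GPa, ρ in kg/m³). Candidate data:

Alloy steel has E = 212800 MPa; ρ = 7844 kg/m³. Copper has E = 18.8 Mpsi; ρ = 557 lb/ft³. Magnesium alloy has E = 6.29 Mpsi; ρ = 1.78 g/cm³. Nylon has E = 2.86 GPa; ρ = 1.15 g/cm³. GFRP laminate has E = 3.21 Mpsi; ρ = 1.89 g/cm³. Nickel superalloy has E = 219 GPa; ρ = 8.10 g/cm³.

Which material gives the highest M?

magnesium alloy

After converting to SI:
  alloy steel: E = 212.8 GPa, ρ = 7844 kg/m³
  copper: E = 129.6 GPa, ρ = 8922 kg/m³
  magnesium alloy: E = 43.37 GPa, ρ = 1780 kg/m³
  nylon: E = 2.860 GPa, ρ = 1150 kg/m³
  GFRP laminate: E = 22.13 GPa, ρ = 1890 kg/m³
  nickel superalloy: E = 219.0 GPa, ρ = 8100 kg/m³
  magnesium alloy: M = 1.97×10⁻³
  GFRP laminate: M = 1.49×10⁻³
  nylon: M = 1.23×10⁻³
  alloy steel: M = 0.761×10⁻³
  nickel superalloy: M = 0.744×10⁻³
  copper: M = 0.567×10⁻³
Magnesium alloy ranks first.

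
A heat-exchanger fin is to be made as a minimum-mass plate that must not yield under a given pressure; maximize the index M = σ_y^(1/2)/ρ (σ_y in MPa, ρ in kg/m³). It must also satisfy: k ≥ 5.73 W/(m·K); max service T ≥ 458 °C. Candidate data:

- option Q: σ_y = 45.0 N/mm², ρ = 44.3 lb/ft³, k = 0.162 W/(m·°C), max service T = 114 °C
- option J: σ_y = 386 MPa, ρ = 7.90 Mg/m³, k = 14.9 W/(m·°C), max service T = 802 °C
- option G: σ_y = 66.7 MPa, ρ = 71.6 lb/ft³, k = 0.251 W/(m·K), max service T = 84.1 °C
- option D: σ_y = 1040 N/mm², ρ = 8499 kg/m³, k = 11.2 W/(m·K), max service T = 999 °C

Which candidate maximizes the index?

option D

Screen on constraints: k ≥ 5.73 W/(m·K); max service T ≥ 458 °C. Survivors: option J, option D.
Normalizing units and computing the index:
  option J: σ_y = 386.0 MPa, ρ = 7900 kg/m³
  option D: σ_y = 1040 MPa, ρ = 8499 kg/m³
  option D: M = 3.79×10⁻³
  option J: M = 2.49×10⁻³
Highest index: option D.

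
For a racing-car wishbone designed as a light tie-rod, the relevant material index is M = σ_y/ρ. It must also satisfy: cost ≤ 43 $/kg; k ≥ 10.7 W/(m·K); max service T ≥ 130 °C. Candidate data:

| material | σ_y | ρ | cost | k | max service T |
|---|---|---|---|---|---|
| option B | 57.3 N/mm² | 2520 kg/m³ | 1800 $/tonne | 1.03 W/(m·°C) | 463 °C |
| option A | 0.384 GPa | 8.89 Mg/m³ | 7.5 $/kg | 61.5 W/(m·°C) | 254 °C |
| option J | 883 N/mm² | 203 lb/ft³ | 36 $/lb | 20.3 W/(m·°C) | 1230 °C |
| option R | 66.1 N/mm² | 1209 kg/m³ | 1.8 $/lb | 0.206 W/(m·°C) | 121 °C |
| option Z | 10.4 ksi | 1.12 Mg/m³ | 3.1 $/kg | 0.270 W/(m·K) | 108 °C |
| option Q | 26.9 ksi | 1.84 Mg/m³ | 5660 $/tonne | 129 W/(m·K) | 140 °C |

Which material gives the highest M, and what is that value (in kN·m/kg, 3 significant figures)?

option Q, M = 101 kN·m/kg

Screen on constraints: cost ≤ 43 $/kg; k ≥ 10.7 W/(m·K); max service T ≥ 130 °C. Survivors: option A, option Q.
In SI units:
  option A: σ_y = 384.0 MPa, ρ = 8890 kg/m³
  option Q: σ_y = 185.5 MPa, ρ = 1840 kg/m³
  option Q: M = 101 kN·m/kg
  option A: M = 43.2 kN·m/kg
The maximum is for option Q.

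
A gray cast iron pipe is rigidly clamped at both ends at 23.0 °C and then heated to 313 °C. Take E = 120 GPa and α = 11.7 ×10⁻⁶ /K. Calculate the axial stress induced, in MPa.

ΔT = 290.0 K. Constrained thermal stress σ = E·α·ΔT = 120.0×10³ MPa × 11.7×10⁻⁶ × 290.0 = 407 MPa (compressive).

407 MPa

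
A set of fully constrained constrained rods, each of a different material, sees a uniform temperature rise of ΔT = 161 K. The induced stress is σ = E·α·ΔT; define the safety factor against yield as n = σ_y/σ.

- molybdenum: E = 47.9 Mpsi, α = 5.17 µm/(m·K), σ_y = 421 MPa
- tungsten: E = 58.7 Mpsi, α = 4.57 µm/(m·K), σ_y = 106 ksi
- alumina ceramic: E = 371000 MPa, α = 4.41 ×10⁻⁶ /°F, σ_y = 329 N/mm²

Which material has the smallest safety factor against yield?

alumina ceramic

Converting E to GPa, α to ×10⁻⁶/K, σ_y to MPa, then σ and n for each:
  molybdenum: E = 330.3, α = 5.17, σ_y = 421.0 → σ = 275 MPa, n = 1.53
  tungsten: E = 404.7, α = 4.57, σ_y = 730.8 → σ = 298 MPa, n = 2.45
  alumina ceramic: E = 371.0, α = 7.94, σ_y = 329.0 → σ = 474 MPa, n = 0.694
Alumina ceramic has the lowest safety factor, n = 0.694.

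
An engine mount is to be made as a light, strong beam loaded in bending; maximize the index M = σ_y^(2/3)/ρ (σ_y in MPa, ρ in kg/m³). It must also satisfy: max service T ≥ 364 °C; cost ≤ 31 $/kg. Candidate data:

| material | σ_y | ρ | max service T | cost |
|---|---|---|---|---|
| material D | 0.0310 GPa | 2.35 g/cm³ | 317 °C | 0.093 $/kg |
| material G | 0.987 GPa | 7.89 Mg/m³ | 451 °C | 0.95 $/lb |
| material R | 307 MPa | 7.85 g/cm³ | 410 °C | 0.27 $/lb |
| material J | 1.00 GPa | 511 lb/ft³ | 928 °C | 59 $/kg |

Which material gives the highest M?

material G

Screen on constraints: max service T ≥ 364 °C; cost ≤ 31 $/kg. Survivors: material G, material R.
In SI units:
  material G: σ_y = 987.0 MPa, ρ = 7890 kg/m³
  material R: σ_y = 307.0 MPa, ρ = 7850 kg/m³
  material G: M = 12.6×10⁻³
  material R: M = 5.80×10⁻³
Material G has the largest M.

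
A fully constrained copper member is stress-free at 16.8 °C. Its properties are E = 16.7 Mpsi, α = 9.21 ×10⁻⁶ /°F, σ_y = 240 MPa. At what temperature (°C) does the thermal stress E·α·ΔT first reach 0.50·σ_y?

E = 16.7 Mpsi = 115.1 GPa.
α = 9.21×10⁻⁶/°F × 9/5 = 16.6×10⁻⁶/K.
E·α·ΔT = 120.0 MPa ⇒ ΔT = 120.0 / (115.1×10³ × 16.6×10⁻⁶) = 62.87 K.
T = 16.8 + 62.87 = 79.67 °C.

79.7 °C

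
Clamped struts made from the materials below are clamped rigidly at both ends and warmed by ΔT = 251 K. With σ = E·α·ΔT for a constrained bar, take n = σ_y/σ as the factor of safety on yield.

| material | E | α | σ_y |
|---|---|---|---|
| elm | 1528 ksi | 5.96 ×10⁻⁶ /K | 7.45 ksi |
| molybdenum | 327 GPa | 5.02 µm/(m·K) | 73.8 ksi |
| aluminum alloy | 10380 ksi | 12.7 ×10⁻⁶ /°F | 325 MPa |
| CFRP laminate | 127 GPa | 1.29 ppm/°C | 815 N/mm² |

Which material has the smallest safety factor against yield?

With everything in SI (GPa, ×10⁻⁶/K, MPa):
  elm: E = 10.54, α = 5.96, σ_y = 51.37 → σ = 15.8 MPa, n = 3.26
  molybdenum: E = 327.0, α = 5.02, σ_y = 508.8 → σ = 412 MPa, n = 1.23
  aluminum alloy: E = 71.57, α = 22.9, σ_y = 325.0 → σ = 411 MPa, n = 0.791
  CFRP laminate: E = 127.0, α = 1.29, σ_y = 815.0 → σ = 41.1 MPa, n = 19.8
Smallest n: aluminum alloy with n = 0.791.

aluminum alloy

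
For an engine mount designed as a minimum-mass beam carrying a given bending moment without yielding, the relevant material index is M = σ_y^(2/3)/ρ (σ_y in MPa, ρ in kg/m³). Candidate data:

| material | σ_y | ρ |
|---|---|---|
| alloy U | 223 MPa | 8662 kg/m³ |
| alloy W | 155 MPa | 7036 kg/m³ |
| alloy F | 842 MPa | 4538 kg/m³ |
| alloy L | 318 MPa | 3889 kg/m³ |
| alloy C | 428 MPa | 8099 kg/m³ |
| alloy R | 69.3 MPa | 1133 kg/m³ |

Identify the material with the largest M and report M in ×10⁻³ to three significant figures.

Per-candidate index values:
  alloy F: M = 19.6×10⁻³
  alloy R: M = 14.9×10⁻³
  alloy L: M = 12.0×10⁻³
  alloy C: M = 7.01×10⁻³
  alloy U: M = 4.25×10⁻³
  alloy W: M = 4.10×10⁻³
Alloy F ranks first.

alloy F, M = 19.6×10⁻³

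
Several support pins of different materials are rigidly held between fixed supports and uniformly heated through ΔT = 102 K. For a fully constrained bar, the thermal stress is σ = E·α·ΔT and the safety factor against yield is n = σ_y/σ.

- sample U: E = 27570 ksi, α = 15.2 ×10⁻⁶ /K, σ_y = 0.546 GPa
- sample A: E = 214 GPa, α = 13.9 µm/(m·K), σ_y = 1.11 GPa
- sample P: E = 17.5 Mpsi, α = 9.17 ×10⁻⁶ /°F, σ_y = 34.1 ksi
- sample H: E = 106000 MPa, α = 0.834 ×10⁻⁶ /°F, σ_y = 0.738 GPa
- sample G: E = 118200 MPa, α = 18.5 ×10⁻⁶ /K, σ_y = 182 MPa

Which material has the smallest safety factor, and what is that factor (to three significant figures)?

sample G, n = 0.816

Per material, after unit conversion:
  sample U: E = 190.1, α = 15.2, σ_y = 546.0 → σ = 295 MPa, n = 1.85
  sample A: E = 214.0, α = 13.9, σ_y = 1110 → σ = 303 MPa, n = 3.66
  sample P: E = 120.7, α = 16.5, σ_y = 235.1 → σ = 203 MPa, n = 1.16
  sample H: E = 106.0, α = 1.50, σ_y = 738.0 → σ = 16.2 MPa, n = 45.5
  sample G: E = 118.2, α = 18.5, σ_y = 182.0 → σ = 223 MPa, n = 0.816
Sample G has the lowest safety factor, n = 0.816.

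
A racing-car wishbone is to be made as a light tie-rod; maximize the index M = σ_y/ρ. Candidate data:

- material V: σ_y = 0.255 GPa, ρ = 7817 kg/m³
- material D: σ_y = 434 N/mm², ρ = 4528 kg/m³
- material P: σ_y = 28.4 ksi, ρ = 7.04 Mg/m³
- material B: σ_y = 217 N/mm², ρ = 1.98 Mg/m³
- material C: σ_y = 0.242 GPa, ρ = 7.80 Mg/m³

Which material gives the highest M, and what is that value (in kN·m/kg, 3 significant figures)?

material B, M = 110 kN·m/kg

After converting to SI:
  material V: σ_y = 255.0 MPa, ρ = 7817 kg/m³
  material D: σ_y = 434.0 MPa, ρ = 4528 kg/m³
  material P: σ_y = 195.8 MPa, ρ = 7040 kg/m³
  material B: σ_y = 217.0 MPa, ρ = 1980 kg/m³
  material C: σ_y = 242.0 MPa, ρ = 7800 kg/m³
  material B: M = 110 kN·m/kg
  material D: M = 95.8 kN·m/kg
  material V: M = 32.6 kN·m/kg
  material C: M = 31.0 kN·m/kg
  material P: M = 27.8 kN·m/kg
Highest index: material B.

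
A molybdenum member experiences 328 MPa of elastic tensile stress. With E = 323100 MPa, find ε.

E = 323100 MPa = 323.1 GPa = 323100 MPa.
ε = σ/E = 328 / 323100 = 1.02×10⁻³.

1.02×10⁻³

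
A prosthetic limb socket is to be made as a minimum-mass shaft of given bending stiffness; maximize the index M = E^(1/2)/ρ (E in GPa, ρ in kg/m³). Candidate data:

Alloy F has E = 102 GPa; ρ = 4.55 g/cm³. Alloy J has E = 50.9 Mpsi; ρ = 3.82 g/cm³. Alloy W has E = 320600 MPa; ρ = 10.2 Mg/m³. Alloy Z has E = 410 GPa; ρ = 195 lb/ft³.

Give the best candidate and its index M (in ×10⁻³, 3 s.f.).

alloy Z, M = 6.48×10⁻³

After converting to SI:
  alloy F: E = 102.0 GPa, ρ = 4550 kg/m³
  alloy J: E = 350.9 GPa, ρ = 3820 kg/m³
  alloy W: E = 320.6 GPa, ρ = 10200 kg/m³
  alloy Z: E = 410.0 GPa, ρ = 3124 kg/m³
  alloy Z: M = 6.48×10⁻³
  alloy J: M = 4.90×10⁻³
  alloy F: M = 2.22×10⁻³
  alloy W: M = 1.76×10⁻³
Alloy Z ranks first.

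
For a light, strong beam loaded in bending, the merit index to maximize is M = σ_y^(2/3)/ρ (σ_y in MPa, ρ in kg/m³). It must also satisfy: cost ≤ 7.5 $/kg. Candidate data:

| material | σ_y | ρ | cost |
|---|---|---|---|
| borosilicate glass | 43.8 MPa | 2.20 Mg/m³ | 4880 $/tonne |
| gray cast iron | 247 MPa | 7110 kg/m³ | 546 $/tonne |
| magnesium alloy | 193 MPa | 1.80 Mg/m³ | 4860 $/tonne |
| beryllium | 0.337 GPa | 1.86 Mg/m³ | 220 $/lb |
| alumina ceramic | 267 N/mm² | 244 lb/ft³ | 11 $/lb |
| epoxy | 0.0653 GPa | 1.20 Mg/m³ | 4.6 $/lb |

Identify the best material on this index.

Screen on constraints: cost ≤ 7.5 $/kg. Survivors: borosilicate glass, gray cast iron, magnesium alloy.
Putting every candidate on a common basis:
  borosilicate glass: σ_y = 43.80 MPa, ρ = 2200 kg/m³
  gray cast iron: σ_y = 247.0 MPa, ρ = 7110 kg/m³
  magnesium alloy: σ_y = 193.0 MPa, ρ = 1800 kg/m³
  magnesium alloy: M = 18.6×10⁻³
  borosilicate glass: M = 5.65×10⁻³
  gray cast iron: M = 5.54×10⁻³
The maximum is for magnesium alloy.

magnesium alloy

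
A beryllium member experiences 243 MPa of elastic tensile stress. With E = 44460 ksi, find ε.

7.93×10⁻⁴

E = 44460 ksi = 306.5 GPa = 306500 MPa.
ε = σ/E = 243 / 306500 = 7.93×10⁻⁴.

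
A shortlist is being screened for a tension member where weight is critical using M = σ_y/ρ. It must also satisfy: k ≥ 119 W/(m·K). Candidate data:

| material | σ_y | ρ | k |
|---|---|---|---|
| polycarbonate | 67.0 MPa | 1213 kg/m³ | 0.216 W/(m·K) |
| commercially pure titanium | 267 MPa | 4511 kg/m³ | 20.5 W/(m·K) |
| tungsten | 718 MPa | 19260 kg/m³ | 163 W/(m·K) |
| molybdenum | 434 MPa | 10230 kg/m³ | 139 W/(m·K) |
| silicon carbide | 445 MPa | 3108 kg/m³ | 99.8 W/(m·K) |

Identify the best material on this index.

molybdenum

Screen on constraints: k ≥ 119 W/(m·K). Survivors: tungsten, molybdenum.
Computing M directly (units already consistent):
  molybdenum: M = 42.4 kN·m/kg
  tungsten: M = 37.3 kN·m/kg
The maximum is for molybdenum.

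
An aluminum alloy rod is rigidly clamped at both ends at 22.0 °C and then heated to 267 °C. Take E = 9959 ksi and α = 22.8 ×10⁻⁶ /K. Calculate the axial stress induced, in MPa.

384 MPa

E = 9959 ksi = 68.66 GPa.
ΔT = 245.0 K. Constrained thermal stress σ = E·α·ΔT = 68.66×10³ MPa × 22.8×10⁻⁶ × 245.0 = 384 MPa (compressive).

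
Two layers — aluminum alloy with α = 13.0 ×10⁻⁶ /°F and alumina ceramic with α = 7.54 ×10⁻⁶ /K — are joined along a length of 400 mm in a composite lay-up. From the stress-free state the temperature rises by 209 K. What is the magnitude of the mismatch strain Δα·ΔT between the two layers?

aluminum alloy: α = 13.0×10⁻⁶/°F × 9/5 = 23.4×10⁻⁶/K.
Δα = |23.4 − 7.54|×10⁻⁶/K = 15.9×10⁻⁶/K.
Mismatch strain = Δα·ΔT = 15.9×10⁻⁶ × 209.0 = 3.31×10⁻³.

3.31×10⁻³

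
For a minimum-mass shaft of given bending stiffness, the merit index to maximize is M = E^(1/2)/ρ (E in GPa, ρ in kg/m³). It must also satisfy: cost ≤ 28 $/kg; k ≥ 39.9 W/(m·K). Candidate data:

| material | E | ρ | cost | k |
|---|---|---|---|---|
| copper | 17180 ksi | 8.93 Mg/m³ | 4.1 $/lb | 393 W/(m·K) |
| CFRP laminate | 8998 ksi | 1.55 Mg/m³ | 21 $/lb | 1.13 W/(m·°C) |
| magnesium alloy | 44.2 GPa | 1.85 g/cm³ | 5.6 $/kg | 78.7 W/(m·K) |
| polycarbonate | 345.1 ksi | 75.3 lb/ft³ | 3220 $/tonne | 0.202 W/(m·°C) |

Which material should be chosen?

Screen on constraints: cost ≤ 28 $/kg; k ≥ 39.9 W/(m·K). Survivors: copper, magnesium alloy.
In SI units:
  copper: E = 118.5 GPa, ρ = 8930 kg/m³
  magnesium alloy: E = 44.20 GPa, ρ = 1850 kg/m³
  magnesium alloy: M = 3.59×10⁻³
  copper: M = 1.22×10⁻³
Magnesium alloy ranks first.

magnesium alloy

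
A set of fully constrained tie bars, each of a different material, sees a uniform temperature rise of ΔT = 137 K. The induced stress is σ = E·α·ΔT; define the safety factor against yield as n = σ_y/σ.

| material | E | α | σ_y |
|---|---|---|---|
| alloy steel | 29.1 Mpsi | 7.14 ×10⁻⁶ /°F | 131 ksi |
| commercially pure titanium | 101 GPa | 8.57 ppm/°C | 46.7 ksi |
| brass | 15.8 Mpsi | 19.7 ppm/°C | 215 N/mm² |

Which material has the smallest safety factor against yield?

Per material, after unit conversion:
  alloy steel: E = 200.6, α = 12.9, σ_y = 903.2 → σ = 353 MPa, n = 2.56
  commercially pure titanium: E = 101.0, α = 8.57, σ_y = 322.0 → σ = 119 MPa, n = 2.72
  brass: E = 108.9, α = 19.7, σ_y = 215.0 → σ = 294 MPa, n = 0.731
Smallest n: brass with n = 0.731.

brass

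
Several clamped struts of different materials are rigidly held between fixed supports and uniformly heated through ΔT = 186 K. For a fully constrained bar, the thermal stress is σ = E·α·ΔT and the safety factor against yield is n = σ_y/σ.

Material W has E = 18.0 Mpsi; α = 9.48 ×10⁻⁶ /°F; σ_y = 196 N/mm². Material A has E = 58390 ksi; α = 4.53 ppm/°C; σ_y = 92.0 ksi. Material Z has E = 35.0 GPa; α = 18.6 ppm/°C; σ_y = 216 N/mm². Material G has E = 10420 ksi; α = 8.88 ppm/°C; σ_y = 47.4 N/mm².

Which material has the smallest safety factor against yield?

material G

With everything in SI (GPa, ×10⁻⁶/K, MPa):
  material W: E = 124.1, α = 17.1, σ_y = 196.0 → σ = 394 MPa, n = 0.498
  material A: E = 402.6, α = 4.53, σ_y = 634.3 → σ = 339 MPa, n = 1.87
  material Z: E = 35.00, α = 18.6, σ_y = 216.0 → σ = 121 MPa, n = 1.78
  material G: E = 71.84, α = 8.88, σ_y = 47.40 → σ = 119 MPa, n = 0.399
The minimum is material G at n = 0.399.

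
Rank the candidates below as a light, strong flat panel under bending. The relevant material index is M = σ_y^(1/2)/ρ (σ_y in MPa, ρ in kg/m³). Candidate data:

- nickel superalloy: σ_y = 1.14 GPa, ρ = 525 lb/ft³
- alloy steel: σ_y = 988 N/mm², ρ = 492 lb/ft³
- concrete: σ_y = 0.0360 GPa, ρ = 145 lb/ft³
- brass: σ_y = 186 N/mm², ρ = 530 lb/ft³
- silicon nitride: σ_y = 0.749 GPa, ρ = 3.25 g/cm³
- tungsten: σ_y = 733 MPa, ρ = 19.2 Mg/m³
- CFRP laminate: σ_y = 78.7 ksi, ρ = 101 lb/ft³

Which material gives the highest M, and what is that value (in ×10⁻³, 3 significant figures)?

Normalizing units and computing the index:
  nickel superalloy: σ_y = 1140 MPa, ρ = 8410 kg/m³
  alloy steel: σ_y = 988.0 MPa, ρ = 7881 kg/m³
  concrete: σ_y = 36.00 MPa, ρ = 2323 kg/m³
  brass: σ_y = 186.0 MPa, ρ = 8490 kg/m³
  silicon nitride: σ_y = 749.0 MPa, ρ = 3250 kg/m³
  tungsten: σ_y = 733.0 MPa, ρ = 19200 kg/m³
  CFRP laminate: σ_y = 542.6 MPa, ρ = 1618 kg/m³
  CFRP laminate: M = 14.4×10⁻³
  silicon nitride: M = 8.42×10⁻³
  nickel superalloy: M = 4.01×10⁻³
  alloy steel: M = 3.99×10⁻³
  concrete: M = 2.58×10⁻³
  brass: M = 1.61×10⁻³
  tungsten: M = 1.41×10⁻³
CFRP laminate has the largest M.

CFRP laminate, M = 14.4×10⁻³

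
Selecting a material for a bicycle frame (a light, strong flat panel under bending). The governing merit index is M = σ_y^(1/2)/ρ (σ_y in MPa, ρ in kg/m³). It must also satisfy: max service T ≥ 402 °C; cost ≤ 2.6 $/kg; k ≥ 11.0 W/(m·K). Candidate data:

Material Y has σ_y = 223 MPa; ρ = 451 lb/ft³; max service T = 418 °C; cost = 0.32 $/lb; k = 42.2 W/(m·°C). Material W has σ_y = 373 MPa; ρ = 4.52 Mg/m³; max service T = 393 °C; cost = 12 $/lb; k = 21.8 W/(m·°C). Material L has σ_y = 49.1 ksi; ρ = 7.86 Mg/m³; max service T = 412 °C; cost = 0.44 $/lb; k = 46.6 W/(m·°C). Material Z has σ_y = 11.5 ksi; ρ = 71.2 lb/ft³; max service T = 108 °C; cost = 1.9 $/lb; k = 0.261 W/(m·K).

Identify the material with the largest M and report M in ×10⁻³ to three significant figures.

material L, M = 2.34×10⁻³

Screen on constraints: max service T ≥ 402 °C; cost ≤ 2.6 $/kg; k ≥ 11.0 W/(m·K). Survivors: material Y, material L.
Normalizing units and computing the index:
  material Y: σ_y = 223.0 MPa, ρ = 7224 kg/m³
  material L: σ_y = 338.5 MPa, ρ = 7860 kg/m³
  material L: M = 2.34×10⁻³
  material Y: M = 2.07×10⁻³
The maximum is for material L.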